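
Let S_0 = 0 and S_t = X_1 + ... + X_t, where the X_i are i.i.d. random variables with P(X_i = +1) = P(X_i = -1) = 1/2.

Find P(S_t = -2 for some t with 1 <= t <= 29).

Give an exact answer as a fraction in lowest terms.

Count via complement. Let g(t,s) = #length-t paths at position s with S_1..S_t all ≠ -2.
g(t,s) = g(t-1,s-1) + g(t-1,s+1) for s ≠ -2; g(t,-2) = 0.
t=0: g(0,0)=1
t=1: g(1,-1)=1 g(1,1)=1
t=2: g(2,0)=2 g(2,2)=1
t=3: g(3,-1)=2 g(3,1)=3 g(3,3)=1
t=4: g(4,0)=5 g(4,2)=4 g(4,4)=1
t=5: g(5,-1)=5 g(5,1)=9 g(5,3)=5 g(5,5)=1
t=6: g(6,0)=14 g(6,2)=14 g(6,4)=6 g(6,6)=1
t=7: g(7,-1)=14 g(7,1)=28 g(7,3)=20 g(7,5)=7 g(7,7)=1
t=8: g(8,0)=42 g(8,2)=48 g(8,4)=27 g(8,6)=8 g(8,8)=1
t=9: g(9,-1)=42 g(9,1)=90 g(9,3)=75 g(9,5)=35 g(9,7)=9 g(9,9)=1
t=10: g(10,0)=132 g(10,2)=165 g(10,4)=110 g(10,6)=44 g(10,8)=10 g(10,10)=1
t=11: g(11,-1)=132 g(11,1)=297 g(11,3)=275 g(11,5)=154 g(11,7)=54 g(11,9)=11 g(11,11)=1
t=12: g(12,0)=429 g(12,2)=572 g(12,4)=429 g(12,6)=208 g(12,8)=65 g(12,10)=12 g(12,12)=1
t=13: g(13,-1)=429 g(13,1)=1001 g(13,3)=1001 g(13,5)=637 g(13,7)=273 g(13,9)=77 g(13,11)=13 g(13,13)=1
t=14: g(14,0)=1430 g(14,2)=2002 g(14,4)=1638 g(14,6)=910 g(14,8)=350 g(14,10)=90 g(14,12)=14 g(14,14)=1
t=15: g(15,-1)=1430 g(15,1)=3432 g(15,3)=3640 g(15,5)=2548 g(15,7)=1260 g(15,9)=440 g(15,11)=104 g(15,13)=15 g(15,15)=1
t=16: g(16,0)=4862 g(16,2)=7072 g(16,4)=6188 g(16,6)=3808 g(16,8)=1700 g(16,10)=544 g(16,12)=119 g(16,14)=16 g(16,16)=1
t=17: g(17,-1)=4862 g(17,1)=11934 g(17,3)=13260 g(17,5)=9996 g(17,7)=5508 g(17,9)=2244 g(17,11)=663 g(17,13)=135 g(17,15)=17 g(17,17)=1
t=18: g(18,0)=16796 g(18,2)=25194 g(18,4)=23256 g(18,6)=15504 g(18,8)=7752 g(18,10)=2907 g(18,12)=798 g(18,14)=152 g(18,16)=18 g(18,18)=1
t=19: g(19,-1)=16796 g(19,1)=41990 g(19,3)=48450 g(19,5)=38760 g(19,7)=23256 g(19,9)=10659 g(19,11)=3705 g(19,13)=950 g(19,15)=170 g(19,17)=19 g(19,19)=1
t=20: g(20,0)=58786 g(20,2)=90440 g(20,4)=87210 g(20,6)=62016 g(20,8)=33915 g(20,10)=14364 g(20,12)=4655 g(20,14)=1120 g(20,16)=189 g(20,18)=20 g(20,20)=1
t=21: g(21,-1)=58786 g(21,1)=149226 g(21,3)=177650 g(21,5)=149226 g(21,7)=95931 g(21,9)=48279 g(21,11)=19019 g(21,13)=5775 g(21,15)=1309 g(21,17)=209 g(21,19)=21 g(21,21)=1
t=22: g(22,0)=208012 g(22,2)=326876 g(22,4)=326876 g(22,6)=245157 g(22,8)=144210 g(22,10)=67298 g(22,12)=24794 g(22,14)=7084 g(22,16)=1518 g(22,18)=230 g(22,20)=22 g(22,22)=1
t=23: g(23,-1)=208012 g(23,1)=534888 g(23,3)=653752 g(23,5)=572033 g(23,7)=389367 g(23,9)=211508 g(23,11)=92092 g(23,13)=31878 g(23,15)=8602 g(23,17)=1748 g(23,19)=252 g(23,21)=23 g(23,23)=1
t=24: g(24,0)=742900 g(24,2)=1188640 g(24,4)=1225785 g(24,6)=961400 g(24,8)=600875 g(24,10)=303600 g(24,12)=123970 g(24,14)=40480 g(24,16)=10350 g(24,18)=2000 g(24,20)=275 g(24,22)=24 g(24,24)=1
t=25: g(25,-1)=742900 g(25,1)=1931540 g(25,3)=2414425 g(25,5)=2187185 g(25,7)=1562275 g(25,9)=904475 g(25,11)=427570 g(25,13)=164450 g(25,15)=50830 g(25,17)=12350 g(25,19)=2275 g(25,21)=299 g(25,23)=25 g(25,25)=1
t=26: g(26,0)=2674440 g(26,2)=4345965 g(26,4)=4601610 g(26,6)=3749460 g(26,8)=2466750 g(26,10)=1332045 g(26,12)=592020 g(26,14)=215280 g(26,16)=63180 g(26,18)=14625 g(26,20)=2574 g(26,22)=324 g(26,24)=26 g(26,26)=1
t=27: g(27,-1)=2674440 g(27,1)=7020405 g(27,3)=8947575 g(27,5)=8351070 g(27,7)=6216210 g(27,9)=3798795 g(27,11)=1924065 g(27,13)=807300 g(27,15)=278460 g(27,17)=77805 g(27,19)=17199 g(27,21)=2898 g(27,23)=350 g(27,25)=27 g(27,27)=1
t=28: g(28,0)=9694845 g(28,2)=15967980 g(28,4)=17298645 g(28,6)=14567280 g(28,8)=10015005 g(28,10)=5722860 g(28,12)=2731365 g(28,14)=1085760 g(28,16)=356265 g(28,18)=95004 g(28,20)=20097 g(28,22)=3248 g(28,24)=377 g(28,26)=28 g(28,28)=1
t=29: g(29,-1)=9694845 g(29,1)=25662825 g(29,3)=33266625 g(29,5)=31865925 g(29,7)=24582285 g(29,9)=15737865 g(29,11)=8454225 g(29,13)=3817125 g(29,15)=1442025 g(29,17)=451269 g(29,19)=115101 g(29,21)=23345 g(29,23)=3625 g(29,25)=405 g(29,27)=29 g(29,29)=1
Paths never hitting -2: Σ_s g(29,s) = 155117520
Paths hitting -2: 2^29 - 155117520 = 381753392
P = 381753392/536870912 = 23859587/33554432

Answer: 23859587/33554432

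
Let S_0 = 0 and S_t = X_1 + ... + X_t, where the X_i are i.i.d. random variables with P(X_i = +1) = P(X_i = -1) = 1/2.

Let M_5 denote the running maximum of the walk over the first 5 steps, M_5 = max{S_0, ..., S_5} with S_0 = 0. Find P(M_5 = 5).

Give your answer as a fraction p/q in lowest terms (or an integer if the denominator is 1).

Let M_5 = max(S_0,...,S_5). Use the reflection principle: for j ≥ 1, #{paths with M_5 ≥ j} = #{S_5 ≥ j} + #{S_5 ≥ j+1}.
By reflection, #{M_5 ≥ 5} = #{S_5 ≥ 5} + #{S_5 ≥ 6} = 1 + 0 = 1.
#{M_5 ≥ 6} = #{S_5 ≥ 6} + #{S_5 ≥ 7} = 0 + 0 = 0.
#{M_5 = 5} = 1 - 0 = 1.
P(M_5 = 5) = 1/32 = 1/32

Answer: 1/32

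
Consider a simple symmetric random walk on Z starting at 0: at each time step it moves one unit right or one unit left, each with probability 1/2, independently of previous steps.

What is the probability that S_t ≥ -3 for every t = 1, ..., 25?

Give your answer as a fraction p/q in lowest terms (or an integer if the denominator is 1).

Answer: 2414425/4194304

Derivation:
Let f(t,s) = #length-t paths at position s with S_1..S_t all ≥ -3.
f(t,s) = f(t-1,s-1) + f(t-1,s+1) for s ≥ -3; f(t,s) = 0 for s < -3.
t=0: f(0,0)=1
t=1: f(1,-1)=1 f(1,1)=1
t=2: f(2,-2)=1 f(2,0)=2 f(2,2)=1
t=3: f(3,-3)=1 f(3,-1)=3 f(3,1)=3 f(3,3)=1
t=4: f(4,-2)=4 f(4,0)=6 f(4,2)=4 f(4,4)=1
t=5: f(5,-3)=4 f(5,-1)=10 f(5,1)=10 f(5,3)=5 f(5,5)=1
t=6: f(6,-2)=14 f(6,0)=20 f(6,2)=15 f(6,4)=6 f(6,6)=1
t=7: f(7,-3)=14 f(7,-1)=34 f(7,1)=35 f(7,3)=21 f(7,5)=7 f(7,7)=1
t=8: f(8,-2)=48 f(8,0)=69 f(8,2)=56 f(8,4)=28 f(8,6)=8 f(8,8)=1
t=9: f(9,-3)=48 f(9,-1)=117 f(9,1)=125 f(9,3)=84 f(9,5)=36 f(9,7)=9 f(9,9)=1
t=10: f(10,-2)=165 f(10,0)=242 f(10,2)=209 f(10,4)=120 f(10,6)=45 f(10,8)=10 f(10,10)=1
t=11: f(11,-3)=165 f(11,-1)=407 f(11,1)=451 f(11,3)=329 f(11,5)=165 f(11,7)=55 f(11,9)=11 f(11,11)=1
t=12: f(12,-2)=572 f(12,0)=858 f(12,2)=780 f(12,4)=494 f(12,6)=220 f(12,8)=66 f(12,10)=12 f(12,12)=1
t=13: f(13,-3)=572 f(13,-1)=1430 f(13,1)=1638 f(13,3)=1274 f(13,5)=714 f(13,7)=286 f(13,9)=78 f(13,11)=13 f(13,13)=1
t=14: f(14,-2)=2002 f(14,0)=3068 f(14,2)=2912 f(14,4)=1988 f(14,6)=1000 f(14,8)=364 f(14,10)=91 f(14,12)=14 f(14,14)=1
t=15: f(15,-3)=2002 f(15,-1)=5070 f(15,1)=5980 f(15,3)=4900 f(15,5)=2988 f(15,7)=1364 f(15,9)=455 f(15,11)=105 f(15,13)=15 f(15,15)=1
t=16: f(16,-2)=7072 f(16,0)=11050 f(16,2)=10880 f(16,4)=7888 f(16,6)=4352 f(16,8)=1819 f(16,10)=560 f(16,12)=120 f(16,14)=16 f(16,16)=1
t=17: f(17,-3)=7072 f(17,-1)=18122 f(17,1)=21930 f(17,3)=18768 f(17,5)=12240 f(17,7)=6171 f(17,9)=2379 f(17,11)=680 f(17,13)=136 f(17,15)=17 f(17,17)=1
t=18: f(18,-2)=25194 f(18,0)=40052 f(18,2)=40698 f(18,4)=31008 f(18,6)=18411 f(18,8)=8550 f(18,10)=3059 f(18,12)=816 f(18,14)=153 f(18,16)=18 f(18,18)=1
t=19: f(19,-3)=25194 f(19,-1)=65246 f(19,1)=80750 f(19,3)=71706 f(19,5)=49419 f(19,7)=26961 f(19,9)=11609 f(19,11)=3875 f(19,13)=969 f(19,15)=171 f(19,17)=19 f(19,19)=1
t=20: f(20,-2)=90440 f(20,0)=145996 f(20,2)=152456 f(20,4)=121125 f(20,6)=76380 f(20,8)=38570 f(20,10)=15484 f(20,12)=4844 f(20,14)=1140 f(20,16)=190 f(20,18)=20 f(20,20)=1
t=21: f(21,-3)=90440 f(21,-1)=236436 f(21,1)=298452 f(21,3)=273581 f(21,5)=197505 f(21,7)=114950 f(21,9)=54054 f(21,11)=20328 f(21,13)=5984 f(21,15)=1330 f(21,17)=210 f(21,19)=21 f(21,21)=1
t=22: f(22,-2)=326876 f(22,0)=534888 f(22,2)=572033 f(22,4)=471086 f(22,6)=312455 f(22,8)=169004 f(22,10)=74382 f(22,12)=26312 f(22,14)=7314 f(22,16)=1540 f(22,18)=231 f(22,20)=22 f(22,22)=1
t=23: f(23,-3)=326876 f(23,-1)=861764 f(23,1)=1106921 f(23,3)=1043119 f(23,5)=783541 f(23,7)=481459 f(23,9)=243386 f(23,11)=100694 f(23,13)=33626 f(23,15)=8854 f(23,17)=1771 f(23,19)=253 f(23,21)=23 f(23,23)=1
t=24: f(24,-2)=1188640 f(24,0)=1968685 f(24,2)=2150040 f(24,4)=1826660 f(24,6)=1265000 f(24,8)=724845 f(24,10)=344080 f(24,12)=134320 f(24,14)=42480 f(24,16)=10625 f(24,18)=2024 f(24,20)=276 f(24,22)=24 f(24,24)=1
t=25: f(25,-3)=1188640 f(25,-1)=3157325 f(25,1)=4118725 f(25,3)=3976700 f(25,5)=3091660 f(25,7)=1989845 f(25,9)=1068925 f(25,11)=478400 f(25,13)=176800 f(25,15)=53105 f(25,17)=12649 f(25,19)=2300 f(25,21)=300 f(25,23)=25 f(25,25)=1
Σ_s f(25,s) = 19315400
P = 19315400/33554432 = 2414425/4194304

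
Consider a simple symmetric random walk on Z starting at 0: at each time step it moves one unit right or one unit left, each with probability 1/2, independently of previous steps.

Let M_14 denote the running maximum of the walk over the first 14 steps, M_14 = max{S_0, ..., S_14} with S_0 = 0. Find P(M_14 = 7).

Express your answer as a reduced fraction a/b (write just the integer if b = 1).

Answer: 91/4096

Derivation:
Let M_14 = max(S_0,...,S_14). Use the reflection principle: for j ≥ 1, #{paths with M_14 ≥ j} = #{S_14 ≥ j} + #{S_14 ≥ j+1}.
By reflection, #{M_14 ≥ 7} = #{S_14 ≥ 7} + #{S_14 ≥ 8} = 470 + 470 = 940.
#{M_14 ≥ 8} = #{S_14 ≥ 8} + #{S_14 ≥ 9} = 470 + 106 = 576.
#{M_14 = 7} = 940 - 576 = 364.
P(M_14 = 7) = 364/16384 = 91/4096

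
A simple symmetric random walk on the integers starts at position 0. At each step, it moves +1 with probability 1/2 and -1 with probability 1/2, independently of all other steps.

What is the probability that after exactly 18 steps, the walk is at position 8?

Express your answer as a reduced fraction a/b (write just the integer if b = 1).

Answer: 1071/32768

Derivation:
To reach position 8 after 18 steps: need 13 steps of +1 and 5 of -1.
Favorable paths: C(18,13) = 8568
Total paths: 2^18 = 262144
P = 8568/262144 = 1071/32768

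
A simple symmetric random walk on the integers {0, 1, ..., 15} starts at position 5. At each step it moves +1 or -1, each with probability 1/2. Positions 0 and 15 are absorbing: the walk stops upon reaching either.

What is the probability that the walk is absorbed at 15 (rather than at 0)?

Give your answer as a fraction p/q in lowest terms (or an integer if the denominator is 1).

Answer: 1/3

Derivation:
Symmetric walk (p = 1/2): the harmonic-function argument gives P(hit 15 before 0 | start at 5) = a/N.
P = 5/15 = 1/3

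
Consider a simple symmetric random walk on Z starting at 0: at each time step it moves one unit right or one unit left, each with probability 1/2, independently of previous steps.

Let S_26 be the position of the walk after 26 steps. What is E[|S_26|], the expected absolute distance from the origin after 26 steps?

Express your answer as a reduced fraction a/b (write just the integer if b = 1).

S_26 takes values m ≡ 0 (mod 2) with |m| ≤ 26; P(S_26=m) = C(26,(26+m)/2)/2^26.
Total paths: 2^26 = 67108864
Distribution: P(S=-26)=1/67108864, P(S=-24)=26/67108864, P(S=-22)=325/67108864, P(S=-20)=2600/67108864, P(S=-18)=14950/67108864, P(S=-16)=65780/67108864, P(S=-14)=230230/67108864, P(S=-12)=657800/67108864, P(S=-10)=1562275/67108864, P(S=-8)=3124550/67108864, P(S=-6)=5311735/67108864, P(S=-4)=7726160/67108864, P(S=-2)=9657700/67108864, P(S=0)=10400600/67108864, P(S=2)=9657700/67108864, P(S=4)=7726160/67108864, P(S=6)=5311735/67108864, P(S=8)=3124550/67108864, P(S=10)=1562275/67108864, P(S=12)=657800/67108864, P(S=14)=230230/67108864, P(S=16)=65780/67108864, P(S=18)=14950/67108864, P(S=20)=2600/67108864, P(S=22)=325/67108864, P(S=24)=26/67108864, P(S=26)=1/67108864
E[|S_26|] = Σ_m |m|·P(S_26=m) = 270415600/67108864 = 16900975/4194304

Answer: 16900975/4194304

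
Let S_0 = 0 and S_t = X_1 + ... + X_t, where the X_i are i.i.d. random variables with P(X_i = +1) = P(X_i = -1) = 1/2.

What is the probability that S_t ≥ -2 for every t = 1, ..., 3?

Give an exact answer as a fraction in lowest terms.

Answer: 7/8

Derivation:
Let f(t,s) = #length-t paths at position s with S_1..S_t all ≥ -2.
f(t,s) = f(t-1,s-1) + f(t-1,s+1) for s ≥ -2; f(t,s) = 0 for s < -2.
t=0: f(0,0)=1
t=1: f(1,-1)=1 f(1,1)=1
t=2: f(2,-2)=1 f(2,0)=2 f(2,2)=1
t=3: f(3,-1)=3 f(3,1)=3 f(3,3)=1
Σ_s f(3,s) = 7
P = 7/8 = 7/8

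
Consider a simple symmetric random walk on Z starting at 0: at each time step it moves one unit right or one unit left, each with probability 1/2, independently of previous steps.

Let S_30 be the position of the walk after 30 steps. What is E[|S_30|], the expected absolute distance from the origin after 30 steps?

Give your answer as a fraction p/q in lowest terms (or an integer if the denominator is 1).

Answer: 145422675/33554432

Derivation:
S_30 takes values m ≡ 0 (mod 2) with |m| ≤ 30; P(S_30=m) = C(30,(30+m)/2)/2^30.
Total paths: 2^30 = 1073741824
Distribution: P(S=-30)=1/1073741824, P(S=-28)=30/1073741824, P(S=-26)=435/1073741824, P(S=-24)=4060/1073741824, P(S=-22)=27405/1073741824, P(S=-20)=142506/1073741824, P(S=-18)=593775/1073741824, P(S=-16)=2035800/1073741824, P(S=-14)=5852925/1073741824, P(S=-12)=14307150/1073741824, P(S=-10)=30045015/1073741824, P(S=-8)=54627300/1073741824, P(S=-6)=86493225/1073741824, P(S=-4)=119759850/1073741824, P(S=-2)=145422675/1073741824, P(S=0)=155117520/1073741824, P(S=2)=145422675/1073741824, P(S=4)=119759850/1073741824, P(S=6)=86493225/1073741824, P(S=8)=54627300/1073741824, P(S=10)=30045015/1073741824, P(S=12)=14307150/1073741824, P(S=14)=5852925/1073741824, P(S=16)=2035800/1073741824, P(S=18)=593775/1073741824, P(S=20)=142506/1073741824, P(S=22)=27405/1073741824, P(S=24)=4060/1073741824, P(S=26)=435/1073741824, P(S=28)=30/1073741824, P(S=30)=1/1073741824
E[|S_30|] = Σ_m |m|·P(S_30=m) = 4653525600/1073741824 = 145422675/33554432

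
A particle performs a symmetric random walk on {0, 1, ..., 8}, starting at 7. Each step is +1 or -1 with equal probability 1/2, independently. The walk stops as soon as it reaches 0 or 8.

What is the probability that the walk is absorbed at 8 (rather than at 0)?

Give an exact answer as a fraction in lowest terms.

Answer: 7/8

Derivation:
Symmetric walk (p = 1/2): the harmonic-function argument gives P(hit 8 before 0 | start at 7) = a/N.
P = 7/8 = 7/8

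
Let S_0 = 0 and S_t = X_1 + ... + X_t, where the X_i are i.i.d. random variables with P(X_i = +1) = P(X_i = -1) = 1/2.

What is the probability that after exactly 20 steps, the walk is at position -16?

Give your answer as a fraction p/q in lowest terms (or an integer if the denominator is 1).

To reach position -16 after 20 steps: need 2 steps of +1 and 18 of -1.
Favorable paths: C(20,2) = 190
Total paths: 2^20 = 1048576
P = 190/1048576 = 95/524288

Answer: 95/524288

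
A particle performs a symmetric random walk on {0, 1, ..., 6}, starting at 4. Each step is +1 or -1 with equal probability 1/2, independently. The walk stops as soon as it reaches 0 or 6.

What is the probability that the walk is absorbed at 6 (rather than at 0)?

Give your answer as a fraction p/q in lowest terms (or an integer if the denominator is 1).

Symmetric walk (p = 1/2): the harmonic-function argument gives P(hit 6 before 0 | start at 4) = a/N.
P = 4/6 = 2/3

Answer: 2/3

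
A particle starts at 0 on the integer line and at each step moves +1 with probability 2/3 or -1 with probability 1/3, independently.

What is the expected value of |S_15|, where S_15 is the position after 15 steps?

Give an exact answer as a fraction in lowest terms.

Answer: 2839115/531441

Derivation:
S_15 takes values m ≡ 1 (mod 2) with |m| ≤ 15; P(S_15=m) = C(15,(15+m)/2) · (2/3)^((15+m)/2) · (1/3)^((15-m)/2).
Distribution: P(S=-15)=1/14348907, P(S=-13)=10/4782969, P(S=-11)=140/4782969, P(S=-9)=3640/14348907, P(S=-7)=7280/4782969, P(S=-5)=32032/4782969, P(S=-3)=320320/14348907, P(S=-1)=91520/1594323, P(S=1)=183040/1594323, P(S=3)=2562560/14348907, P(S=5)=1025024/4782969, P(S=7)=931840/4782969, P(S=9)=1863680/14348907, P(S=11)=286720/4782969, P(S=13)=81920/4782969, P(S=15)=32768/14348907
E[|S_15|] = Σ_m |m|·P(S_15=m) = 2839115/531441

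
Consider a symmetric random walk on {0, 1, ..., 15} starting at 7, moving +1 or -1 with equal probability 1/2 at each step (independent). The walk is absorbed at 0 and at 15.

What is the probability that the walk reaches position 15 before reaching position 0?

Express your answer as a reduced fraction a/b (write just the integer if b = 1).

Symmetric walk (p = 1/2): the harmonic-function argument gives P(hit 15 before 0 | start at 7) = a/N.
P = 7/15 = 7/15

Answer: 7/15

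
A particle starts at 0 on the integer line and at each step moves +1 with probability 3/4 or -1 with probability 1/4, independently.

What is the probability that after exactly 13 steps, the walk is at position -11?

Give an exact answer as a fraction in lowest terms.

Answer: 39/67108864

Derivation:
To reach position -11 after 13 steps: need 1 step of +1 and 12 steps of -1.
Number of such sequences: C(13,1) = 13
Each has probability (3/4)^1 · (1/4)^12 = 3/67108864
P = 13 · 3/67108864 = 39/67108864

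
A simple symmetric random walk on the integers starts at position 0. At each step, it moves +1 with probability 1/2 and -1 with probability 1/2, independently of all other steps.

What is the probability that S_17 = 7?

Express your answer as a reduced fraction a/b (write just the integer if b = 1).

Answer: 1547/32768

Derivation:
To reach position 7 after 17 steps: need 12 steps of +1 and 5 of -1.
Favorable paths: C(17,12) = 6188
Total paths: 2^17 = 131072
P = 6188/131072 = 1547/32768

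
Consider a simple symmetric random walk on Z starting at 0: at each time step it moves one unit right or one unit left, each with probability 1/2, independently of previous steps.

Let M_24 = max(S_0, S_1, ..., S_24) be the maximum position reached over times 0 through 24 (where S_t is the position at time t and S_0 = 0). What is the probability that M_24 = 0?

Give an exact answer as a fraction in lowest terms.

Answer: 676039/4194304

Derivation:
Let M_24 = max(S_0,...,S_24). Use the reflection principle: for j ≥ 1, #{paths with M_24 ≥ j} = #{S_24 ≥ j} + #{S_24 ≥ j+1}.
P(M_24 ≥ 0) = 1 since S_0 = 0, so #{M_24 ≥ 0} = 16777216.
#{M_24 ≥ 1} = #{S_24 ≥ 1} + #{S_24 ≥ 2} = 7036530 + 7036530 = 14073060.
#{M_24 = 0} = 16777216 - 14073060 = 2704156.
P(M_24 = 0) = 2704156/16777216 = 676039/4194304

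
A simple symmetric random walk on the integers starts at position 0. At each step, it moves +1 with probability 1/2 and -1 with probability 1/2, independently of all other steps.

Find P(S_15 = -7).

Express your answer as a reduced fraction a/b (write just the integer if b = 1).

Answer: 1365/32768

Derivation:
To reach position -7 after 15 steps: need 4 steps of +1 and 11 of -1.
Favorable paths: C(15,4) = 1365
Total paths: 2^15 = 32768
P = 1365/32768 = 1365/32768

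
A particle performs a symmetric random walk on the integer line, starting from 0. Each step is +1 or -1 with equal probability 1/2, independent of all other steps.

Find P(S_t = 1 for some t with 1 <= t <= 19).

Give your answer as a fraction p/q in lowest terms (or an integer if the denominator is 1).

Count via complement. Let g(t,s) = #length-t paths at position s with S_1..S_t all ≠ 1.
g(t,s) = g(t-1,s-1) + g(t-1,s+1) for s ≠ 1; g(t,1) = 0.
t=0: g(0,0)=1
t=1: g(1,-1)=1
t=2: g(2,-2)=1 g(2,0)=1
t=3: g(3,-3)=1 g(3,-1)=2
t=4: g(4,-4)=1 g(4,-2)=3 g(4,0)=2
t=5: g(5,-5)=1 g(5,-3)=4 g(5,-1)=5
t=6: g(6,-6)=1 g(6,-4)=5 g(6,-2)=9 g(6,0)=5
t=7: g(7,-7)=1 g(7,-5)=6 g(7,-3)=14 g(7,-1)=14
t=8: g(8,-8)=1 g(8,-6)=7 g(8,-4)=20 g(8,-2)=28 g(8,0)=14
t=9: g(9,-9)=1 g(9,-7)=8 g(9,-5)=27 g(9,-3)=48 g(9,-1)=42
t=10: g(10,-10)=1 g(10,-8)=9 g(10,-6)=35 g(10,-4)=75 g(10,-2)=90 g(10,0)=42
t=11: g(11,-11)=1 g(11,-9)=10 g(11,-7)=44 g(11,-5)=110 g(11,-3)=165 g(11,-1)=132
t=12: g(12,-12)=1 g(12,-10)=11 g(12,-8)=54 g(12,-6)=154 g(12,-4)=275 g(12,-2)=297 g(12,0)=132
t=13: g(13,-13)=1 g(13,-11)=12 g(13,-9)=65 g(13,-7)=208 g(13,-5)=429 g(13,-3)=572 g(13,-1)=429
t=14: g(14,-14)=1 g(14,-12)=13 g(14,-10)=77 g(14,-8)=273 g(14,-6)=637 g(14,-4)=1001 g(14,-2)=1001 g(14,0)=429
t=15: g(15,-15)=1 g(15,-13)=14 g(15,-11)=90 g(15,-9)=350 g(15,-7)=910 g(15,-5)=1638 g(15,-3)=2002 g(15,-1)=1430
t=16: g(16,-16)=1 g(16,-14)=15 g(16,-12)=104 g(16,-10)=440 g(16,-8)=1260 g(16,-6)=2548 g(16,-4)=3640 g(16,-2)=3432 g(16,0)=1430
t=17: g(17,-17)=1 g(17,-15)=16 g(17,-13)=119 g(17,-11)=544 g(17,-9)=1700 g(17,-7)=3808 g(17,-5)=6188 g(17,-3)=7072 g(17,-1)=4862
t=18: g(18,-18)=1 g(18,-16)=17 g(18,-14)=135 g(18,-12)=663 g(18,-10)=2244 g(18,-8)=5508 g(18,-6)=9996 g(18,-4)=13260 g(18,-2)=11934 g(18,0)=4862
t=19: g(19,-19)=1 g(19,-17)=18 g(19,-15)=152 g(19,-13)=798 g(19,-11)=2907 g(19,-9)=7752 g(19,-7)=15504 g(19,-5)=23256 g(19,-3)=25194 g(19,-1)=16796
Paths never hitting 1: Σ_s g(19,s) = 92378
Paths hitting 1: 2^19 - 92378 = 431910
P = 431910/524288 = 215955/262144

Answer: 215955/262144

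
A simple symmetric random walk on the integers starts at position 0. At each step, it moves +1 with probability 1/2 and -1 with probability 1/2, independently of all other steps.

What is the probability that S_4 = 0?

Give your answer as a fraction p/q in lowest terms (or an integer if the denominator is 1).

To return to 0 after 4 steps: need exactly 2 steps of +1 and 2 of -1.
Favorable paths: C(4,2) = 6
Total paths: 2^4 = 16
P = 6/16 = 3/8

Answer: 3/8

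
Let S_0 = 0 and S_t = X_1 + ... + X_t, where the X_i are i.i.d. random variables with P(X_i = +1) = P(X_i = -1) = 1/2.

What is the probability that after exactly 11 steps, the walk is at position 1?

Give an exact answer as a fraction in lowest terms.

To reach position 1 after 11 steps: need 6 steps of +1 and 5 of -1.
Favorable paths: C(11,6) = 462
Total paths: 2^11 = 2048
P = 462/2048 = 231/1024

Answer: 231/1024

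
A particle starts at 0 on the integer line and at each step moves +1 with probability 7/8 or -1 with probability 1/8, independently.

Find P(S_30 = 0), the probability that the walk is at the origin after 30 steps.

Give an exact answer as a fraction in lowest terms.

Answer: 46026872966863343835/77371252455336267181195264

Derivation:
To be at 0 after 30 steps: need exactly 15 steps of +1 and 15 of -1.
Number of such sequences: C(30,15) = 155117520
Each has probability (7/8)^15 · (1/8)^15 = 4747561509943/1237940039285380274899124224
P = 155117520 · 4747561509943/1237940039285380274899124224 = 46026872966863343835/77371252455336267181195264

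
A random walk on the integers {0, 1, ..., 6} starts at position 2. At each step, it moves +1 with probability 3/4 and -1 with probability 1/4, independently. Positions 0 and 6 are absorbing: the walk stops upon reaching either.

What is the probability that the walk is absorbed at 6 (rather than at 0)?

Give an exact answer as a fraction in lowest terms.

Answer: 81/91

Derivation:
Biased walk: p = 3/4, q = 1/4, r = q/p = 1/3
Gambler's ruin: P(hit 6 before 0 | start at 2) = (1 - r^a)/(1 - r^N)
r^2 = 1/9; r^6 = 1/729
P = (1 - 1/9) / (1 - 1/729) = 8/9 / 728/729 = 81/91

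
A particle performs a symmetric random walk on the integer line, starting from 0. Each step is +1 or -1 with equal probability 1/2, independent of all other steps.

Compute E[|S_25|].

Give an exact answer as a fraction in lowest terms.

S_25 takes values m ≡ 1 (mod 2) with |m| ≤ 25; P(S_25=m) = C(25,(25+m)/2)/2^25.
Total paths: 2^25 = 33554432
Distribution: P(S=-25)=1/33554432, P(S=-23)=25/33554432, P(S=-21)=300/33554432, P(S=-19)=2300/33554432, P(S=-17)=12650/33554432, P(S=-15)=53130/33554432, P(S=-13)=177100/33554432, P(S=-11)=480700/33554432, P(S=-9)=1081575/33554432, P(S=-7)=2042975/33554432, P(S=-5)=3268760/33554432, P(S=-3)=4457400/33554432, P(S=-1)=5200300/33554432, P(S=1)=5200300/33554432, P(S=3)=4457400/33554432, P(S=5)=3268760/33554432, P(S=7)=2042975/33554432, P(S=9)=1081575/33554432, P(S=11)=480700/33554432, P(S=13)=177100/33554432, P(S=15)=53130/33554432, P(S=17)=12650/33554432, P(S=19)=2300/33554432, P(S=21)=300/33554432, P(S=23)=25/33554432, P(S=25)=1/33554432
E[|S_25|] = Σ_m |m|·P(S_25=m) = 135207800/33554432 = 16900975/4194304

Answer: 16900975/4194304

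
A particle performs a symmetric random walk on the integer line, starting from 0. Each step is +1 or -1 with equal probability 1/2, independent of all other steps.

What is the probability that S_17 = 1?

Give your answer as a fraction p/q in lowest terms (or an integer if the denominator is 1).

To reach position 1 after 17 steps: need 9 steps of +1 and 8 of -1.
Favorable paths: C(17,9) = 24310
Total paths: 2^17 = 131072
P = 24310/131072 = 12155/65536

Answer: 12155/65536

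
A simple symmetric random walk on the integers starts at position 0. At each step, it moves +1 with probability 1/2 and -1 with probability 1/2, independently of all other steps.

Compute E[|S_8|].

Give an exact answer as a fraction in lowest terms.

Answer: 35/16

Derivation:
S_8 takes values m ≡ 0 (mod 2) with |m| ≤ 8; P(S_8=m) = C(8,(8+m)/2)/2^8.
Total paths: 2^8 = 256
Distribution: P(S=-8)=1/256, P(S=-6)=8/256, P(S=-4)=28/256, P(S=-2)=56/256, P(S=0)=70/256, P(S=2)=56/256, P(S=4)=28/256, P(S=6)=8/256, P(S=8)=1/256
E[|S_8|] = Σ_m |m|·P(S_8=m) = 560/256 = 35/16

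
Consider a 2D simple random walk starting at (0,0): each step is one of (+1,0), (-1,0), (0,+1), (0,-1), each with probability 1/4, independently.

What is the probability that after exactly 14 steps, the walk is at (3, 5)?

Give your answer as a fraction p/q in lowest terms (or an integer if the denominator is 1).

Answer: 273273/67108864

Derivation:
Let h be the number of horizontal steps (so 14-h are vertical). To end at (3,5) need (h+3)/2 right-steps and ((14-h)+5)/2 up-steps.
Sum over h with 3 ≤ h ≤ 9, h ≡ 1 (mod 2), 14-h ≡ 1 (mod 2):
h=3: C(14,3)·C(3,3)·C(11,8) = 364·1·165 = 60060
h=5: C(14,5)·C(5,4)·C(9,7) = 2002·5·36 = 360360
h=7: C(14,7)·C(7,5)·C(7,6) = 3432·21·7 = 504504
h=9: C(14,9)·C(9,6)·C(5,5) = 2002·84·1 = 168168
Total favorable: 1093092
Total paths: 4^14 = 268435456
P = 1093092/268435456 = 273273/67108864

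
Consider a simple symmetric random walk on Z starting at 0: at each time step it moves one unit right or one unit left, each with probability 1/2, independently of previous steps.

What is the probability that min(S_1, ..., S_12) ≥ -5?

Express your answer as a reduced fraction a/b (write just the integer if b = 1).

Let f(t,s) = #length-t paths at position s with S_1..S_t all ≥ -5.
f(t,s) = f(t-1,s-1) + f(t-1,s+1) for s ≥ -5; f(t,s) = 0 for s < -5.
t=0: f(0,0)=1
t=1: f(1,-1)=1 f(1,1)=1
t=2: f(2,-2)=1 f(2,0)=2 f(2,2)=1
t=3: f(3,-3)=1 f(3,-1)=3 f(3,1)=3 f(3,3)=1
t=4: f(4,-4)=1 f(4,-2)=4 f(4,0)=6 f(4,2)=4 f(4,4)=1
t=5: f(5,-5)=1 f(5,-3)=5 f(5,-1)=10 f(5,1)=10 f(5,3)=5 f(5,5)=1
t=6: f(6,-4)=6 f(6,-2)=15 f(6,0)=20 f(6,2)=15 f(6,4)=6 f(6,6)=1
t=7: f(7,-5)=6 f(7,-3)=21 f(7,-1)=35 f(7,1)=35 f(7,3)=21 f(7,5)=7 f(7,7)=1
t=8: f(8,-4)=27 f(8,-2)=56 f(8,0)=70 f(8,2)=56 f(8,4)=28 f(8,6)=8 f(8,8)=1
t=9: f(9,-5)=27 f(9,-3)=83 f(9,-1)=126 f(9,1)=126 f(9,3)=84 f(9,5)=36 f(9,7)=9 f(9,9)=1
t=10: f(10,-4)=110 f(10,-2)=209 f(10,0)=252 f(10,2)=210 f(10,4)=120 f(10,6)=45 f(10,8)=10 f(10,10)=1
t=11: f(11,-5)=110 f(11,-3)=319 f(11,-1)=461 f(11,1)=462 f(11,3)=330 f(11,5)=165 f(11,7)=55 f(11,9)=11 f(11,11)=1
t=12: f(12,-4)=429 f(12,-2)=780 f(12,0)=923 f(12,2)=792 f(12,4)=495 f(12,6)=220 f(12,8)=66 f(12,10)=12 f(12,12)=1
Σ_s f(12,s) = 3718
P = 3718/4096 = 1859/2048

Answer: 1859/2048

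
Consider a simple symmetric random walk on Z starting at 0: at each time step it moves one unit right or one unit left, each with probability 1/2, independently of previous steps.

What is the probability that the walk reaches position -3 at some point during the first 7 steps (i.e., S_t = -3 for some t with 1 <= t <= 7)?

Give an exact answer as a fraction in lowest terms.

Answer: 37/128

Derivation:
Count via complement. Let g(t,s) = #length-t paths at position s with S_1..S_t all ≠ -3.
g(t,s) = g(t-1,s-1) + g(t-1,s+1) for s ≠ -3; g(t,-3) = 0.
t=0: g(0,0)=1
t=1: g(1,-1)=1 g(1,1)=1
t=2: g(2,-2)=1 g(2,0)=2 g(2,2)=1
t=3: g(3,-1)=3 g(3,1)=3 g(3,3)=1
t=4: g(4,-2)=3 g(4,0)=6 g(4,2)=4 g(4,4)=1
t=5: g(5,-1)=9 g(5,1)=10 g(5,3)=5 g(5,5)=1
t=6: g(6,-2)=9 g(6,0)=19 g(6,2)=15 g(6,4)=6 g(6,6)=1
t=7: g(7,-1)=28 g(7,1)=34 g(7,3)=21 g(7,5)=7 g(7,7)=1
Paths never hitting -3: Σ_s g(7,s) = 91
Paths hitting -3: 2^7 - 91 = 37
P = 37/128 = 37/128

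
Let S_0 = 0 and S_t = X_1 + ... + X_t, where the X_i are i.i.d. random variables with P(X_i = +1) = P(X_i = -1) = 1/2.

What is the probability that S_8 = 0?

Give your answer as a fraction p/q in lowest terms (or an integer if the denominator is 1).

Answer: 35/128

Derivation:
To reach position 0 after 8 steps: need 4 steps of +1 and 4 of -1.
Favorable paths: C(8,4) = 70
Total paths: 2^8 = 256
P = 70/256 = 35/128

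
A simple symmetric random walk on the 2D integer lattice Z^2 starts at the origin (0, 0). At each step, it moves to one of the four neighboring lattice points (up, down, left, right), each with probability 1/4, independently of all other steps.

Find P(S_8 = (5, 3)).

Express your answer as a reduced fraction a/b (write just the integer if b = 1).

Answer: 7/8192

Derivation:
Let h be the number of horizontal steps (so 8-h are vertical). To end at (5,3) need (h+5)/2 right-steps and ((8-h)+3)/2 up-steps.
Sum over h with 5 ≤ h ≤ 5, h ≡ 1 (mod 2), 8-h ≡ 1 (mod 2):
h=5: C(8,5)·C(5,5)·C(3,3) = 56·1·1 = 56
Total favorable: 56
Total paths: 4^8 = 65536
P = 56/65536 = 7/8192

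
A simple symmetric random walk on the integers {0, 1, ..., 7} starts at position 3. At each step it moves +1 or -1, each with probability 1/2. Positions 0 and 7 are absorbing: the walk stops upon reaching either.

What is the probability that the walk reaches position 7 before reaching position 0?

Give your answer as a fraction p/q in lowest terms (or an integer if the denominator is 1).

Answer: 3/7

Derivation:
Symmetric walk (p = 1/2): the harmonic-function argument gives P(hit 7 before 0 | start at 3) = a/N.
P = 3/7 = 3/7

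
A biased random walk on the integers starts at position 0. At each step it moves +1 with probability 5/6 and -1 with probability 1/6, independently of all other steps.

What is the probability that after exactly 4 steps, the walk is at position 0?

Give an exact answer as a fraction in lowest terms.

To be at 0 after 4 steps: need exactly 2 steps of +1 and 2 of -1.
Number of such sequences: C(4,2) = 6
Each has probability (5/6)^2 · (1/6)^2 = 25/1296
P = 6 · 25/1296 = 25/216

Answer: 25/216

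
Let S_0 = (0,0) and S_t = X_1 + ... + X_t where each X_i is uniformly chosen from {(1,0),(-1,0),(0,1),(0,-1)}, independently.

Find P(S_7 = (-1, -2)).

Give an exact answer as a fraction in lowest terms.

Answer: 735/16384

Derivation:
Let h be the number of horizontal steps (so 7-h are vertical). To end at (-1,-2) need (h-1)/2 right-steps and ((7-h)-2)/2 up-steps.
Sum over h with 1 ≤ h ≤ 5, h ≡ 1 (mod 2), 7-h ≡ 0 (mod 2):
h=1: C(7,1)·C(1,0)·C(6,2) = 7·1·15 = 105
h=3: C(7,3)·C(3,1)·C(4,1) = 35·3·4 = 420
h=5: C(7,5)·C(5,2)·C(2,0) = 21·10·1 = 210
Total favorable: 735
Total paths: 4^7 = 16384
P = 735/16384 = 735/16384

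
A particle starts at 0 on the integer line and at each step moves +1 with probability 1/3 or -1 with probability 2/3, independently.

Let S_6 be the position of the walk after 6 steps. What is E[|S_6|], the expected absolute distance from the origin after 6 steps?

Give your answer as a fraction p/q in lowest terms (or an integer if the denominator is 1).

Answer: 602/243

Derivation:
S_6 takes values m ≡ 0 (mod 2) with |m| ≤ 6; P(S_6=m) = C(6,(6+m)/2) · (1/3)^((6+m)/2) · (2/3)^((6-m)/2).
Distribution: P(S=-6)=64/729, P(S=-4)=64/243, P(S=-2)=80/243, P(S=0)=160/729, P(S=2)=20/243, P(S=4)=4/243, P(S=6)=1/729
E[|S_6|] = Σ_m |m|·P(S_6=m) = 602/243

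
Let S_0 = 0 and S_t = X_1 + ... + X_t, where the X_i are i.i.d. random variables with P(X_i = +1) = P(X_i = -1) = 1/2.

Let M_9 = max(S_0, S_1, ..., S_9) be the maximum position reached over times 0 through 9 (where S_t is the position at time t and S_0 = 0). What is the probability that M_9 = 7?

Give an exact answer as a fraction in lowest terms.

Let M_9 = max(S_0,...,S_9). Use the reflection principle: for j ≥ 1, #{paths with M_9 ≥ j} = #{S_9 ≥ j} + #{S_9 ≥ j+1}.
By reflection, #{M_9 ≥ 7} = #{S_9 ≥ 7} + #{S_9 ≥ 8} = 10 + 1 = 11.
#{M_9 ≥ 8} = #{S_9 ≥ 8} + #{S_9 ≥ 9} = 1 + 1 = 2.
#{M_9 = 7} = 11 - 2 = 9.
P(M_9 = 7) = 9/512 = 9/512

Answer: 9/512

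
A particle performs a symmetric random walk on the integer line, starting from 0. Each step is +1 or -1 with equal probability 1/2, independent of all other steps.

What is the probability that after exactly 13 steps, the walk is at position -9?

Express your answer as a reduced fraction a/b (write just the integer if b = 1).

Answer: 39/4096

Derivation:
To reach position -9 after 13 steps: need 2 steps of +1 and 11 of -1.
Favorable paths: C(13,2) = 78
Total paths: 2^13 = 8192
P = 78/8192 = 39/4096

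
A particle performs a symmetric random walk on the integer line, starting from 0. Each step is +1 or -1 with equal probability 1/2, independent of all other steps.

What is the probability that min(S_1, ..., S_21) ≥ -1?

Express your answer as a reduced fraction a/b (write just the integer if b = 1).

Let f(t,s) = #length-t paths at position s with S_1..S_t all ≥ -1.
f(t,s) = f(t-1,s-1) + f(t-1,s+1) for s ≥ -1; f(t,s) = 0 for s < -1.
t=0: f(0,0)=1
t=1: f(1,-1)=1 f(1,1)=1
t=2: f(2,0)=2 f(2,2)=1
t=3: f(3,-1)=2 f(3,1)=3 f(3,3)=1
t=4: f(4,0)=5 f(4,2)=4 f(4,4)=1
t=5: f(5,-1)=5 f(5,1)=9 f(5,3)=5 f(5,5)=1
t=6: f(6,0)=14 f(6,2)=14 f(6,4)=6 f(6,6)=1
t=7: f(7,-1)=14 f(7,1)=28 f(7,3)=20 f(7,5)=7 f(7,7)=1
t=8: f(8,0)=42 f(8,2)=48 f(8,4)=27 f(8,6)=8 f(8,8)=1
t=9: f(9,-1)=42 f(9,1)=90 f(9,3)=75 f(9,5)=35 f(9,7)=9 f(9,9)=1
t=10: f(10,0)=132 f(10,2)=165 f(10,4)=110 f(10,6)=44 f(10,8)=10 f(10,10)=1
t=11: f(11,-1)=132 f(11,1)=297 f(11,3)=275 f(11,5)=154 f(11,7)=54 f(11,9)=11 f(11,11)=1
t=12: f(12,0)=429 f(12,2)=572 f(12,4)=429 f(12,6)=208 f(12,8)=65 f(12,10)=12 f(12,12)=1
t=13: f(13,-1)=429 f(13,1)=1001 f(13,3)=1001 f(13,5)=637 f(13,7)=273 f(13,9)=77 f(13,11)=13 f(13,13)=1
t=14: f(14,0)=1430 f(14,2)=2002 f(14,4)=1638 f(14,6)=910 f(14,8)=350 f(14,10)=90 f(14,12)=14 f(14,14)=1
t=15: f(15,-1)=1430 f(15,1)=3432 f(15,3)=3640 f(15,5)=2548 f(15,7)=1260 f(15,9)=440 f(15,11)=104 f(15,13)=15 f(15,15)=1
t=16: f(16,0)=4862 f(16,2)=7072 f(16,4)=6188 f(16,6)=3808 f(16,8)=1700 f(16,10)=544 f(16,12)=119 f(16,14)=16 f(16,16)=1
t=17: f(17,-1)=4862 f(17,1)=11934 f(17,3)=13260 f(17,5)=9996 f(17,7)=5508 f(17,9)=2244 f(17,11)=663 f(17,13)=135 f(17,15)=17 f(17,17)=1
t=18: f(18,0)=16796 f(18,2)=25194 f(18,4)=23256 f(18,6)=15504 f(18,8)=7752 f(18,10)=2907 f(18,12)=798 f(18,14)=152 f(18,16)=18 f(18,18)=1
t=19: f(19,-1)=16796 f(19,1)=41990 f(19,3)=48450 f(19,5)=38760 f(19,7)=23256 f(19,9)=10659 f(19,11)=3705 f(19,13)=950 f(19,15)=170 f(19,17)=19 f(19,19)=1
t=20: f(20,0)=58786 f(20,2)=90440 f(20,4)=87210 f(20,6)=62016 f(20,8)=33915 f(20,10)=14364 f(20,12)=4655 f(20,14)=1120 f(20,16)=189 f(20,18)=20 f(20,20)=1
t=21: f(21,-1)=58786 f(21,1)=149226 f(21,3)=177650 f(21,5)=149226 f(21,7)=95931 f(21,9)=48279 f(21,11)=19019 f(21,13)=5775 f(21,15)=1309 f(21,17)=209 f(21,19)=21 f(21,21)=1
Σ_s f(21,s) = 705432
P = 705432/2097152 = 88179/262144

Answer: 88179/262144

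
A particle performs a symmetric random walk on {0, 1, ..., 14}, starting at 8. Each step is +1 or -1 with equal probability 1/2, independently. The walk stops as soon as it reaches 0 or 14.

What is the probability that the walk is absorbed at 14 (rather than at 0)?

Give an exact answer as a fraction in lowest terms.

Symmetric walk (p = 1/2): the harmonic-function argument gives P(hit 14 before 0 | start at 8) = a/N.
P = 8/14 = 4/7

Answer: 4/7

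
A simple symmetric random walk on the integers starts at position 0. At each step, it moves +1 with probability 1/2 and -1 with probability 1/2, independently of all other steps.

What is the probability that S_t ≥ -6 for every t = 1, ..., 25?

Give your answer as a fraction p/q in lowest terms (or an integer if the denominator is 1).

Let f(t,s) = #length-t paths at position s with S_1..S_t all ≥ -6.
f(t,s) = f(t-1,s-1) + f(t-1,s+1) for s ≥ -6; f(t,s) = 0 for s < -6.
t=0: f(0,0)=1
t=1: f(1,-1)=1 f(1,1)=1
t=2: f(2,-2)=1 f(2,0)=2 f(2,2)=1
t=3: f(3,-3)=1 f(3,-1)=3 f(3,1)=3 f(3,3)=1
t=4: f(4,-4)=1 f(4,-2)=4 f(4,0)=6 f(4,2)=4 f(4,4)=1
t=5: f(5,-5)=1 f(5,-3)=5 f(5,-1)=10 f(5,1)=10 f(5,3)=5 f(5,5)=1
t=6: f(6,-6)=1 f(6,-4)=6 f(6,-2)=15 f(6,0)=20 f(6,2)=15 f(6,4)=6 f(6,6)=1
t=7: f(7,-5)=7 f(7,-3)=21 f(7,-1)=35 f(7,1)=35 f(7,3)=21 f(7,5)=7 f(7,7)=1
t=8: f(8,-6)=7 f(8,-4)=28 f(8,-2)=56 f(8,0)=70 f(8,2)=56 f(8,4)=28 f(8,6)=8 f(8,8)=1
t=9: f(9,-5)=35 f(9,-3)=84 f(9,-1)=126 f(9,1)=126 f(9,3)=84 f(9,5)=36 f(9,7)=9 f(9,9)=1
t=10: f(10,-6)=35 f(10,-4)=119 f(10,-2)=210 f(10,0)=252 f(10,2)=210 f(10,4)=120 f(10,6)=45 f(10,8)=10 f(10,10)=1
t=11: f(11,-5)=154 f(11,-3)=329 f(11,-1)=462 f(11,1)=462 f(11,3)=330 f(11,5)=165 f(11,7)=55 f(11,9)=11 f(11,11)=1
t=12: f(12,-6)=154 f(12,-4)=483 f(12,-2)=791 f(12,0)=924 f(12,2)=792 f(12,4)=495 f(12,6)=220 f(12,8)=66 f(12,10)=12 f(12,12)=1
t=13: f(13,-5)=637 f(13,-3)=1274 f(13,-1)=1715 f(13,1)=1716 f(13,3)=1287 f(13,5)=715 f(13,7)=286 f(13,9)=78 f(13,11)=13 f(13,13)=1
t=14: f(14,-6)=637 f(14,-4)=1911 f(14,-2)=2989 f(14,0)=3431 f(14,2)=3003 f(14,4)=2002 f(14,6)=1001 f(14,8)=364 f(14,10)=91 f(14,12)=14 f(14,14)=1
t=15: f(15,-5)=2548 f(15,-3)=4900 f(15,-1)=6420 f(15,1)=6434 f(15,3)=5005 f(15,5)=3003 f(15,7)=1365 f(15,9)=455 f(15,11)=105 f(15,13)=15 f(15,15)=1
t=16: f(16,-6)=2548 f(16,-4)=7448 f(16,-2)=11320 f(16,0)=12854 f(16,2)=11439 f(16,4)=8008 f(16,6)=4368 f(16,8)=1820 f(16,10)=560 f(16,12)=120 f(16,14)=16 f(16,16)=1
t=17: f(17,-5)=9996 f(17,-3)=18768 f(17,-1)=24174 f(17,1)=24293 f(17,3)=19447 f(17,5)=12376 f(17,7)=6188 f(17,9)=2380 f(17,11)=680 f(17,13)=136 f(17,15)=17 f(17,17)=1
t=18: f(18,-6)=9996 f(18,-4)=28764 f(18,-2)=42942 f(18,0)=48467 f(18,2)=43740 f(18,4)=31823 f(18,6)=18564 f(18,8)=8568 f(18,10)=3060 f(18,12)=816 f(18,14)=153 f(18,16)=18 f(18,18)=1
t=19: f(19,-5)=38760 f(19,-3)=71706 f(19,-1)=91409 f(19,1)=92207 f(19,3)=75563 f(19,5)=50387 f(19,7)=27132 f(19,9)=11628 f(19,11)=3876 f(19,13)=969 f(19,15)=171 f(19,17)=19 f(19,19)=1
t=20: f(20,-6)=38760 f(20,-4)=110466 f(20,-2)=163115 f(20,0)=183616 f(20,2)=167770 f(20,4)=125950 f(20,6)=77519 f(20,8)=38760 f(20,10)=15504 f(20,12)=4845 f(20,14)=1140 f(20,16)=190 f(20,18)=20 f(20,20)=1
t=21: f(21,-5)=149226 f(21,-3)=273581 f(21,-1)=346731 f(21,1)=351386 f(21,3)=293720 f(21,5)=203469 f(21,7)=116279 f(21,9)=54264 f(21,11)=20349 f(21,13)=5985 f(21,15)=1330 f(21,17)=210 f(21,19)=21 f(21,21)=1
t=22: f(22,-6)=149226 f(22,-4)=422807 f(22,-2)=620312 f(22,0)=698117 f(22,2)=645106 f(22,4)=497189 f(22,6)=319748 f(22,8)=170543 f(22,10)=74613 f(22,12)=26334 f(22,14)=7315 f(22,16)=1540 f(22,18)=231 f(22,20)=22 f(22,22)=1
t=23: f(23,-5)=572033 f(23,-3)=1043119 f(23,-1)=1318429 f(23,1)=1343223 f(23,3)=1142295 f(23,5)=816937 f(23,7)=490291 f(23,9)=245156 f(23,11)=100947 f(23,13)=33649 f(23,15)=8855 f(23,17)=1771 f(23,19)=253 f(23,21)=23 f(23,23)=1
t=24: f(24,-6)=572033 f(24,-4)=1615152 f(24,-2)=2361548 f(24,0)=2661652 f(24,2)=2485518 f(24,4)=1959232 f(24,6)=1307228 f(24,8)=735447 f(24,10)=346103 f(24,12)=134596 f(24,14)=42504 f(24,16)=10626 f(24,18)=2024 f(24,20)=276 f(24,22)=24 f(24,24)=1
t=25: f(25,-5)=2187185 f(25,-3)=3976700 f(25,-1)=5023200 f(25,1)=5147170 f(25,3)=4444750 f(25,5)=3266460 f(25,7)=2042675 f(25,9)=1081550 f(25,11)=480699 f(25,13)=177100 f(25,15)=53130 f(25,17)=12650 f(25,19)=2300 f(25,21)=300 f(25,23)=25 f(25,25)=1
Σ_s f(25,s) = 27895895
P = 27895895/33554432 = 27895895/33554432

Answer: 27895895/33554432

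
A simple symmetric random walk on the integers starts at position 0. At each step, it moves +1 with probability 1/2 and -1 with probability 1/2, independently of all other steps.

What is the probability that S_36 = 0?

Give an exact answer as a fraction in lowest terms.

Answer: 2268783825/17179869184

Derivation:
To return to 0 after 36 steps: need exactly 18 steps of +1 and 18 of -1.
Favorable paths: C(36,18) = 9075135300
Total paths: 2^36 = 68719476736
P = 9075135300/68719476736 = 2268783825/17179869184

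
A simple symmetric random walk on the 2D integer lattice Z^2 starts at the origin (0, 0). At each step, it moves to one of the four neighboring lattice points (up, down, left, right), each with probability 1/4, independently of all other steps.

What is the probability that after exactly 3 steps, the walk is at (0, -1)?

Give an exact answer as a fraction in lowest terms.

Let h be the number of horizontal steps (so 3-h are vertical). To end at (0,-1) need (h+0)/2 right-steps and ((3-h)-1)/2 up-steps.
Sum over h with 0 ≤ h ≤ 2, h ≡ 0 (mod 2), 3-h ≡ 1 (mod 2):
h=0: C(3,0)·C(0,0)·C(3,1) = 1·1·3 = 3
h=2: C(3,2)·C(2,1)·C(1,0) = 3·2·1 = 6
Total favorable: 9
Total paths: 4^3 = 64
P = 9/64 = 9/64

Answer: 9/64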